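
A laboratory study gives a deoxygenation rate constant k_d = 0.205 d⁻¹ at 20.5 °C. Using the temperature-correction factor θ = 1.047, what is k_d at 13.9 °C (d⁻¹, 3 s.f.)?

k_d ≈ 0.151 d⁻¹

k_d(T₂) = k_d(T₁) · θ^(T₂−T₁) = 0.205 × 1.047^(13.9−20.5)
= 0.205 × 1.047^-6.60 = 0.205 × 0.7385 = 0.1514 d⁻¹.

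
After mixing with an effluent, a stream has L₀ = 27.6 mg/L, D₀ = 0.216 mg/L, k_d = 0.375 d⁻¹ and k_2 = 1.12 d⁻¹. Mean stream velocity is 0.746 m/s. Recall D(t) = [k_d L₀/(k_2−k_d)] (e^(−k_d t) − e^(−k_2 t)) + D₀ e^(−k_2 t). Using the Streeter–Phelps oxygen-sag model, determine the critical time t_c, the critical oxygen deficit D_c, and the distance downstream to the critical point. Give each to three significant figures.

At the critical point dD/dt = 0, so k_d L₀ e^(−k_d t) = k_2 D. Substituting D(t) from the Streeter–Phelps equation and solving for t gives
t_c = ln[(k_2/k_d)(1 − D₀(k_2−k_d)/(k_d L₀))] / (k_2−k_d).
Here k_2−k_d = 0.7450 d⁻¹ and 1 − D₀(k_2−k_d)/(k_d L₀) = 1 − 0.216×0.7450/(0.375×27.6) = 0.9845, so
t_c = ln(2.987 × 0.9845) / 0.7450 = 1.078 / 0.7450 = 1.448 d.
L(t_c) = L₀ e^(−k_d t_c) = 27.6 × 0.5811 = 16.04 mg/L, and at the critical point k_2 D_c = k_d L, so D_c = (0.375/1.12) × 16.04 = 5.370 mg/L.
x_c = v t_c = 0.746 m/s × 1.448 d × 86400 s/d = 93310 m ≈ 93.3 km.

t_c ≈ 1.45 d; D_c ≈ 5.37 mg/L; x_c ≈ 93.3 km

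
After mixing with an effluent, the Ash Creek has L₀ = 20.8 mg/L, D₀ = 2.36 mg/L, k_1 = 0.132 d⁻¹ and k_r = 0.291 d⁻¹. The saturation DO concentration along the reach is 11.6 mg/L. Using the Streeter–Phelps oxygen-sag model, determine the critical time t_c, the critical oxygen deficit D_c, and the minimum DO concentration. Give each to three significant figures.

t_c ≈ 4.05 d; D_c ≈ 5.53 mg/L; min DO ≈ 6.07 mg/L

At the critical point dD/dt = 0, so k_1 L₀ e^(−k_1 t) = k_r D. Substituting D(t) from the Streeter–Phelps equation and solving for t gives
t_c = ln[(k_r/k_1)(1 − D₀(k_r−k_1)/(k_1 L₀))] / (k_r−k_1).
Here k_r−k_1 = 0.1590 d⁻¹ and 1 − D₀(k_r−k_1)/(k_1 L₀) = 1 − 2.36×0.1590/(0.132×20.8) = 0.8633, so
t_c = ln(2.205 × 0.8633) / 0.1590 = 0.6436 / 0.1590 = 4.048 d.
L(t_c) = L₀ e^(−k_1 t_c) = 20.8 × 0.5861 = 12.19 mg/L, and at the critical point k_r D_c = k_1 L, so D_c = (0.132/0.291) × 12.19 = 5.530 mg/L.
Minimum DO = C_s − D_c = 11.6 − 5.530 = 6.070 mg/L.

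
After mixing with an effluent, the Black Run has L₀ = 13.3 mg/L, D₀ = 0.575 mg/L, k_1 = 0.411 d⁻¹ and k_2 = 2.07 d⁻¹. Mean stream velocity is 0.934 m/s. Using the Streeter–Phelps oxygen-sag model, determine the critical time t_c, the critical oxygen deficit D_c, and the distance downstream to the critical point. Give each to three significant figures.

t_c ≈ 0.859 d; D_c ≈ 1.86 mg/L; x_c ≈ 69.3 km

At the critical point dD/dt = 0, so k_1 L₀ e^(−k_1 t) = k_2 D. Substituting D(t) from the Streeter–Phelps equation and solving for t gives
t_c = ln[(k_2/k_1)(1 − D₀(k_2−k_1)/(k_1 L₀))] / (k_2−k_1).
Here k_2−k_1 = 1.659 d⁻¹ and 1 − D₀(k_2−k_1)/(k_1 L₀) = 1 − 0.575×1.659/(0.411×13.3) = 0.8255, so
t_c = ln(5.036 × 0.8255) / 1.659 = 1.425 / 1.659 = 0.8589 d.
L(t_c) = L₀ e^(−k_1 t_c) = 13.3 × 0.7026 = 9.344 mg/L, and at the critical point k_2 D_c = k_1 L, so D_c = (0.411/2.07) × 9.344 = 1.855 mg/L.
x_c = v t_c = 0.934 m/s × 0.8589 d × 86400 s/d = 69310 m ≈ 69.3 km.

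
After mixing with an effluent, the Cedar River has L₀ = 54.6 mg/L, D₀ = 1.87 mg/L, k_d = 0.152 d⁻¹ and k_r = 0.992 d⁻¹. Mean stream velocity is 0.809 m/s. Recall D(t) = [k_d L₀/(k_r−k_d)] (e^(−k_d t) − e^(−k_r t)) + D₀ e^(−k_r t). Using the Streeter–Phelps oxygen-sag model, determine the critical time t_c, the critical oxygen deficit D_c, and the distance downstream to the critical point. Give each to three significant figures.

t_c ≈ 1.98 d; D_c ≈ 6.19 mg/L; x_c ≈ 139 km

With k_r/k_d = 6.526 and 1 − D₀(k_r−k_d)/(k_d L₀) = 0.8107,
t_c = ln(6.526 × 0.8107) / (0.992 − 0.152) = ln(5.291) / 0.8400 = 1.666/0.8400 = 1.983 d.
L(t_c) = L₀ e^(−k_d t_c) = 54.6 × 0.7397 = 40.39 mg/L, and at the critical point k_r D_c = k_d L, so D_c = (0.152/0.992) × 40.39 = 6.189 mg/L.
x_c = v t_c = 0.809 m/s × 1.983 d × 86400 s/d = 138600 m ≈ 139 km.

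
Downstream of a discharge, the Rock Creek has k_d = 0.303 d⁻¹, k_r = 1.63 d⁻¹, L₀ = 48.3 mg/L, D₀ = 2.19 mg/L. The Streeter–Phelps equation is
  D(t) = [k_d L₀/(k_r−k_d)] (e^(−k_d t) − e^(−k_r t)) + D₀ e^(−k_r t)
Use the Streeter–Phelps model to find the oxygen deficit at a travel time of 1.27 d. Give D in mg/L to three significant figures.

k_d L₀/(k_r−k_d) = 0.303×48.3/(1.63−0.303) = 14.63/1.327 = 11.03 mg/L.
e^(−k_d t) = e^(−0.303×1.270) = 0.6806; e^(−k_r t) = e^(−1.63×1.270) = 0.1262.
D = 11.03 × (0.6806 − 0.1262) + 2.19 × 0.1262 = 6.114 + 0.2763 = 6.391 mg/L.

D ≈ 6.39 mg/L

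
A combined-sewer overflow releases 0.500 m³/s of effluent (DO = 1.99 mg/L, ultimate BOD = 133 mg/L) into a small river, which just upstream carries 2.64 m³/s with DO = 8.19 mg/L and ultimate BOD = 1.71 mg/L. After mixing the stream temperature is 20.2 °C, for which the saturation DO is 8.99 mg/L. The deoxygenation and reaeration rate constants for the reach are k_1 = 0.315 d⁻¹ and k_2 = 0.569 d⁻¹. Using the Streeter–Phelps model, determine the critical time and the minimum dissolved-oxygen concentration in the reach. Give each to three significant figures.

Mixed DO = (2.64×8.19 + 0.500×1.99)/(2.64+0.500) = 22.62/3.140 = 7.203 mg/L.
Mixed L₀ = (2.64×1.71 + 0.500×133)/(3.140) = 71.01/3.140 = 22.62 mg/L.
Initial deficit D₀ = C_s − DO₀ = 8.99 − 7.203 = 1.787 mg/L.
t_c = (1/0.2540) ln[(0.569/0.315)(1 − 1.787×0.2540/(0.315×22.62))] = 3.937 × ln(1.691) = 2.069 d.
D_c = (0.315/0.569) × 22.62 × e^(−0.315×2.069) = 0.5536 × 22.62 × 0.5212 = 6.525 mg/L.
Minimum DO = 8.99 − 6.525 = 2.465 mg/L.

t_c ≈ 2.07 d; minimum DO ≈ 2.46 mg/L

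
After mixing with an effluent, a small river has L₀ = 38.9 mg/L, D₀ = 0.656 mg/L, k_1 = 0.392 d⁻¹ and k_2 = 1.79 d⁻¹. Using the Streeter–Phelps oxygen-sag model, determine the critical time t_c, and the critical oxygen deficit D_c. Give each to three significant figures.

t_c ≈ 1.04 d; D_c ≈ 5.66 mg/L

At the critical point dD/dt = 0, so k_1 L₀ e^(−k_1 t) = k_2 D. Substituting D(t) from the Streeter–Phelps equation and solving for t gives
t_c = ln[(k_2/k_1)(1 − D₀(k_2−k_1)/(k_1 L₀))] / (k_2−k_1).
Here k_2−k_1 = 1.398 d⁻¹ and 1 − D₀(k_2−k_1)/(k_1 L₀) = 1 − 0.656×1.398/(0.392×38.9) = 0.9399, so
t_c = ln(4.566 × 0.9399) / 1.398 = 1.457 / 1.398 = 1.042 d.
D_c = (k_1/k_2) L₀ e^(−k_1 t_c) = (0.392/1.79) × 38.9 × e^(−0.392×1.042) = 0.2190 × 38.9 × 0.6647 = 5.662 mg/L.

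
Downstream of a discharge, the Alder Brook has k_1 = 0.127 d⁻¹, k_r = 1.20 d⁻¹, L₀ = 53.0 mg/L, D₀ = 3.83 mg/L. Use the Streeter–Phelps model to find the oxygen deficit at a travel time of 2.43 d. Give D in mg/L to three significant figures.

k_1 L₀/(k_r−k_1) = 0.127×53.0/(1.20−0.127) = 6.731/1.073 = 6.273 mg/L.
e^(−k_1 t) = e^(−0.127×2.430) = 0.7345; e^(−k_r t) = e^(−1.20×2.430) = 0.05415.
D = 6.273 × (0.7345 − 0.05415) + 3.83 × 0.05415 = 4.268 + 0.2074 = 4.475 mg/L.

D ≈ 4.48 mg/L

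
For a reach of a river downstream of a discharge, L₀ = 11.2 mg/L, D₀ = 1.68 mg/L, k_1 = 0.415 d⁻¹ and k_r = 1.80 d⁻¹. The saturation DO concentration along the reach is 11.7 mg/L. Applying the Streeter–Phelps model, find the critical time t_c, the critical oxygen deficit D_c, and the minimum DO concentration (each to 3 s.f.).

t_c = [1/(k_r−k_1)] ln[(k_r/k_1)(1 − D₀(k_r−k_1)/(k_1 L₀))]
= [1/(1.80−0.415)] ln[(1.80/0.415)(1 − 1.68×1.385/(0.415×11.2))]
= (1/1.385) ln[4.337 × 0.4994] = 0.7220 × ln(2.166) = 0.7220 × 0.7729 = 0.5581 d.
D_c = (k_1/k_r) L₀ e^(−k_1 t_c) = (0.415/1.80) × 11.2 × e^(−0.415×0.5581) = 0.2306 × 11.2 × 0.7933 = 2.048 mg/L.
Minimum DO = C_s − D_c = 11.7 − 2.048 = 9.652 mg/L.

t_c ≈ 0.558 d; D_c ≈ 2.05 mg/L; min DO ≈ 9.65 mg/L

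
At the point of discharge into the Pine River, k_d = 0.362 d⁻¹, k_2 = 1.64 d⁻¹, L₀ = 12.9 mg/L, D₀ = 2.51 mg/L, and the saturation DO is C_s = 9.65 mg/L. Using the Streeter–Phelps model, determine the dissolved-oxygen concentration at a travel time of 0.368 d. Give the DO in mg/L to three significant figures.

DO ≈ 7.08 mg/L

k_d L₀/(k_2−k_d) = 0.362×12.9/(1.64−0.362) = 4.670/1.278 = 3.654 mg/L.
e^(−k_d t) = e^(−0.362×0.3680) = 0.8753; e^(−k_2 t) = e^(−1.64×0.3680) = 0.5469.
D = 3.654 × (0.8753 − 0.5469) + 2.51 × 0.5469 = 1.200 + 1.373 = 2.573 mg/L.
DO = C_s − D = 9.65 − 2.573 = 7.077 mg/L.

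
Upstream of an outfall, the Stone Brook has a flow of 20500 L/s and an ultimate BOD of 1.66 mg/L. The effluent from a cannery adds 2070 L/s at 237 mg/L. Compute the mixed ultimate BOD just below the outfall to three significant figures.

23.2 mg/L

Flow-weighted mixing: C = (Q_r C_r + Q_w C_w)/(Q_r + Q_w)
= (20500×1.66 + 2070×237)/(20500 + 2070) = 524600/22570 = 23.24 mg/L.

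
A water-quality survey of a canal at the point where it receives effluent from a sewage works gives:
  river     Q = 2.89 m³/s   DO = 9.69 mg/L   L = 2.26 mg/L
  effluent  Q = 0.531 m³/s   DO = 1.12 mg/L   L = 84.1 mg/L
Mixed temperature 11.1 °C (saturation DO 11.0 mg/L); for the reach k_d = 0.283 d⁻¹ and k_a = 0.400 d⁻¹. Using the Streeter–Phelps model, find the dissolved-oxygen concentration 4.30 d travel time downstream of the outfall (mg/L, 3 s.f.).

Mixed DO = (2.89×9.69 + 0.531×1.12)/(2.89+0.531) = 28.60/3.421 = 8.360 mg/L.
Mixed L₀ = (2.89×2.26 + 0.531×84.1)/(3.421) = 51.19/3.421 = 14.96 mg/L.
Initial deficit D₀ = C_s − DO₀ = 11.0 − 8.360 = 2.640 mg/L.
D(4.30) = [0.283×14.96/(0.400−0.283)](e^(−0.283×4.30) − e^(−0.400×4.30)) + 2.640 e^(−0.400×4.30)
= 36.19 × (0.2961 − 0.1791) + 2.640 × 0.1791 = 4.710 mg/L.
DO = 11.0 − 4.710 = 6.290 mg/L.

DO ≈ 6.29 mg/L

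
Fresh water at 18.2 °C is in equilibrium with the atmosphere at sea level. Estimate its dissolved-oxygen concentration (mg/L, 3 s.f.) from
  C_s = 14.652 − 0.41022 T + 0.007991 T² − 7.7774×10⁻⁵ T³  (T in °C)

C_s ≈ 9.36 mg/L

C_s = 14.652 − 0.41022×18.2 + 0.007991×18.2² − 7.7774×10⁻⁵×18.2³ = 9.364 mg/L.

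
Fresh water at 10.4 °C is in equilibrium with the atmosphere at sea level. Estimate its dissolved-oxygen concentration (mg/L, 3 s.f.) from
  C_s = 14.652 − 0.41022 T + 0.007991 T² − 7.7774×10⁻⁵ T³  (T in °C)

C_s = 14.652 − 0.41022×10.4 + 0.007991×10.4² − 7.7774×10⁻⁵×10.4³ = 11.16 mg/L.

C_s ≈ 11.2 mg/L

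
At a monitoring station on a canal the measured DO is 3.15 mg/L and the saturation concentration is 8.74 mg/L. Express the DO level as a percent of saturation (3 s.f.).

% saturation = C/C_s × 100 = 3.15/8.74 × 100 = 36.0 %.

36.0 % saturation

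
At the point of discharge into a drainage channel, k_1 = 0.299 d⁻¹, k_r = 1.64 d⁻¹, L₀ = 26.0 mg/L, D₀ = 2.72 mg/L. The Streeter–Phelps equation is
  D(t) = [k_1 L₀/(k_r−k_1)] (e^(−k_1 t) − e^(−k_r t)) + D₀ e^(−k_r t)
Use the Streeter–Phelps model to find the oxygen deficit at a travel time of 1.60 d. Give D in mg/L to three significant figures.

k_1 L₀/(k_r−k_1) = 0.299×26.0/(1.64−0.299) = 7.774/1.341 = 5.797 mg/L.
e^(−k_1 t) = e^(−0.299×1.600) = 0.6198; e^(−k_r t) = e^(−1.64×1.600) = 0.07251.
D = 5.797 × (0.6198 − 0.07251) + 2.72 × 0.07251 = 3.173 + 0.1972 = 3.370 mg/L.

D ≈ 3.37 mg/L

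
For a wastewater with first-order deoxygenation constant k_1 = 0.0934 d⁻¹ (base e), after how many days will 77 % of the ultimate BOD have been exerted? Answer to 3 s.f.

t ≈ 15.7 d

y/L₀ = 1 − e^(−k_1 t) = 0.77 ⇒ e^(−k_1 t) = 0.230
t = −ln(0.230) / 0.0934 = 1.470 / 0.0934 = 15.74 d.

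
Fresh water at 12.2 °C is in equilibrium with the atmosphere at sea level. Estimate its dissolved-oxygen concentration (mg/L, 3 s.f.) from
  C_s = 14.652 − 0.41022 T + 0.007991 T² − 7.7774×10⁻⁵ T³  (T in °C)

C_s = 14.652 − 0.41022×12.2 + 0.007991×12.2² − 7.7774×10⁻⁵×12.2³ = 10.70 mg/L.

C_s ≈ 10.7 mg/L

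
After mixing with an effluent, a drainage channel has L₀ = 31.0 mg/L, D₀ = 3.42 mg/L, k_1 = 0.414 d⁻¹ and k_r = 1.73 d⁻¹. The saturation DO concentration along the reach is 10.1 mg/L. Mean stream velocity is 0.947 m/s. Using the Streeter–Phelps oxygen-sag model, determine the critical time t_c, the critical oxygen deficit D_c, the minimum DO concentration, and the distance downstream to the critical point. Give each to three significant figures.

With k_r/k_1 = 4.179 and 1 − D₀(k_r−k_1)/(k_1 L₀) = 0.6493,
t_c = ln(4.179 × 0.6493) / (1.73 − 0.414) = ln(2.713) / 1.316 = 0.9982/1.316 = 0.7585 d.
L(t_c) = L₀ e^(−k_1 t_c) = 31.0 × 0.7305 = 22.65 mg/L, and at the critical point k_r D_c = k_1 L, so D_c = (0.414/1.73) × 22.65 = 5.419 mg/L.
Minimum DO = C_s − D_c = 10.1 − 5.419 = 4.681 mg/L.
x_c = v t_c = 0.947 m/s × 0.7585 d × 86400 s/d = 62060 m ≈ 62.1 km.

t_c ≈ 0.758 d; D_c ≈ 5.42 mg/L; min DO ≈ 4.68 mg/L; x_c ≈ 62.1 km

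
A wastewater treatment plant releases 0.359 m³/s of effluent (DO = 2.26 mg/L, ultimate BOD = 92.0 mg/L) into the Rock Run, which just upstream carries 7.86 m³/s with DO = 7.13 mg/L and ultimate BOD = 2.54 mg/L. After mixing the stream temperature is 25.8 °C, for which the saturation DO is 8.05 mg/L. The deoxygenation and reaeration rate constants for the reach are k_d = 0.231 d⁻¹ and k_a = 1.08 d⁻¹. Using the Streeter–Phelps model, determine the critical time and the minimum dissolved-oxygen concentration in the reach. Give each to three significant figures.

t_c ≈ 0.594 d; minimum DO ≈ 6.85 mg/L

Mixed DO = (7.86×7.13 + 0.359×2.26)/(7.86+0.359) = 56.85/8.219 = 6.917 mg/L.
Mixed L₀ = (7.86×2.54 + 0.359×92.0)/(8.219) = 52.99/8.219 = 6.448 mg/L.
Initial deficit D₀ = C_s − DO₀ = 8.05 − 6.917 = 1.133 mg/L.
t_c = (1/0.8490) ln[(1.08/0.231)(1 − 1.133×0.8490/(0.231×6.448))] = 1.178 × ln(1.657) = 0.5945 d.
D_c = (0.231/1.08) × 6.448 × e^(−0.231×0.5945) = 0.2139 × 6.448 × 0.8717 = 1.202 mg/L.
Minimum DO = 8.05 − 1.202 = 6.848 mg/L.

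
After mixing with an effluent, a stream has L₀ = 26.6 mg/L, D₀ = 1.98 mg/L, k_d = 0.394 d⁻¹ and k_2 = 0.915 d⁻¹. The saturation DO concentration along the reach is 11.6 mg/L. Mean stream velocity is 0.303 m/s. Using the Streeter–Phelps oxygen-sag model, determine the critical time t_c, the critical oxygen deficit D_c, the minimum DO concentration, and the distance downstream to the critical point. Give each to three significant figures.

At the critical point dD/dt = 0, so k_d L₀ e^(−k_d t) = k_2 D. Substituting D(t) from the Streeter–Phelps equation and solving for t gives
t_c = ln[(k_2/k_d)(1 − D₀(k_2−k_d)/(k_d L₀))] / (k_2−k_d).
Here k_2−k_d = 0.5210 d⁻¹ and 1 − D₀(k_2−k_d)/(k_d L₀) = 1 − 1.98×0.5210/(0.394×26.6) = 0.9016, so
t_c = ln(2.322 × 0.9016) / 0.5210 = 0.7390 / 0.5210 = 1.418 d.
L(t_c) = L₀ e^(−k_d t_c) = 26.6 × 0.5719 = 15.21 mg/L, and at the critical point k_2 D_c = k_d L, so D_c = (0.394/0.915) × 15.21 = 6.550 mg/L.
Minimum DO = C_s − D_c = 11.6 − 6.550 = 5.050 mg/L.
x_c = v t_c = 0.303 m/s × 1.418 d × 86400 s/d = 37130 m ≈ 37.1 km.

t_c ≈ 1.42 d; D_c ≈ 6.55 mg/L; min DO ≈ 5.05 mg/L; x_c ≈ 37.1 km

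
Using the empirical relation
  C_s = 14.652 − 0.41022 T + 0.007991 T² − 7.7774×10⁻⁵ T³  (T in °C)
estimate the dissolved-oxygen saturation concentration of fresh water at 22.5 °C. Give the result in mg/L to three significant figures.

C_s = 14.652 − 0.41022×22.5 + 0.007991×22.5² − 7.7774×10⁻⁵×22.5³ = 8.582 mg/L.

C_s ≈ 8.58 mg/L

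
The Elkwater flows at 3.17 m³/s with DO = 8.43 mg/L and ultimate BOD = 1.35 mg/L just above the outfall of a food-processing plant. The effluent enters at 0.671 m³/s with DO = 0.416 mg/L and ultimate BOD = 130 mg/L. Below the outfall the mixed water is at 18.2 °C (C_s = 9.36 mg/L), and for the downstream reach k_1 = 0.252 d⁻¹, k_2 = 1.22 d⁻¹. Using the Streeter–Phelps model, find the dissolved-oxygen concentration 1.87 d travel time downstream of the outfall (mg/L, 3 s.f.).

Mixed DO = (3.17×8.43 + 0.671×0.416)/(3.17+0.671) = 27.00/3.841 = 7.030 mg/L.
Mixed L₀ = (3.17×1.35 + 0.671×130)/(3.841) = 91.51/3.841 = 23.82 mg/L.
Initial deficit D₀ = C_s − DO₀ = 9.36 − 7.030 = 2.330 mg/L.
D(1.87) = [0.252×23.82/(1.22−0.252)](e^(−0.252×1.87) − e^(−1.22×1.87)) + 2.330 e^(−1.22×1.87)
= 6.202 × (0.6242 − 0.1021) + 2.330 × 0.1021 = 3.476 mg/L.
DO = 9.36 − 3.476 = 5.884 mg/L.

DO ≈ 5.88 mg/L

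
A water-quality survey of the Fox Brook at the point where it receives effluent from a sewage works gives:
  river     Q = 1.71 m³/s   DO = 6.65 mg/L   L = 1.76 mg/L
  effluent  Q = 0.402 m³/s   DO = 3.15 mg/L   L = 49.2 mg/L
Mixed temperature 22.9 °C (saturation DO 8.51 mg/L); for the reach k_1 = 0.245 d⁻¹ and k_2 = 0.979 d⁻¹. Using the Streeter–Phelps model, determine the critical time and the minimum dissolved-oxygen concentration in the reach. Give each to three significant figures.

t_c ≈ 0.240 d; minimum DO ≈ 5.96 mg/L

Mixed DO = (1.71×6.65 + 0.402×3.15)/(1.71+0.402) = 12.64/2.112 = 5.984 mg/L.
Mixed L₀ = (1.71×1.76 + 0.402×49.2)/(2.112) = 22.79/2.112 = 10.79 mg/L.
Initial deficit D₀ = C_s − DO₀ = 8.51 − 5.984 = 2.526 mg/L.
t_c = (1/0.7340) ln[(0.979/0.245)(1 − 2.526×0.7340/(0.245×10.79))] = 1.362 × ln(1.193) = 0.2405 d.
D_c = (0.245/0.979) × 10.79 × e^(−0.245×0.2405) = 0.2503 × 10.79 × 0.9428 = 2.546 mg/L.
Minimum DO = 8.51 − 2.546 = 5.964 mg/L.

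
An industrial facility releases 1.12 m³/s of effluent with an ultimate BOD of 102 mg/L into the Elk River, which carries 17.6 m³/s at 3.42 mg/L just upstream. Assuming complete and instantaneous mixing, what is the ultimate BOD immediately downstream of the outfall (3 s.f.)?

Flow-weighted mixing: C = (Q_r C_r + Q_w C_w)/(Q_r + Q_w)
= (17.6×3.42 + 1.12×102)/(17.6 + 1.12) = 174.4/18.72 = 9.318 mg/L.

9.32 mg/L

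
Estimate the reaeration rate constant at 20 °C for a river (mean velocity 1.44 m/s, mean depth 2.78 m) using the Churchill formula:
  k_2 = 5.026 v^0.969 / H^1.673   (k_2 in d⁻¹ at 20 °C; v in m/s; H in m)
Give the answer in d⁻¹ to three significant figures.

k_2 = 5.026 × 1.44^0.969 / 2.78^1.673 = 5.026 × 1.424 / 5.532 = 1.294 d⁻¹.

k_2 ≈ 1.29 d⁻¹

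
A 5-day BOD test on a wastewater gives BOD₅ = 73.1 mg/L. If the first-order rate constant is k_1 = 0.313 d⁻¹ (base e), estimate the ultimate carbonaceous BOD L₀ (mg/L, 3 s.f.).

L₀ ≈ 92.4 mg/L

BOD₅ = L₀(1 − e^(−5k_1)) ⇒ L₀ = BOD₅ / (1 − e^(−5×0.313))
= 73.1 / (1 − 0.2091) = 73.1 / 0.7909 = 92.42 mg/L.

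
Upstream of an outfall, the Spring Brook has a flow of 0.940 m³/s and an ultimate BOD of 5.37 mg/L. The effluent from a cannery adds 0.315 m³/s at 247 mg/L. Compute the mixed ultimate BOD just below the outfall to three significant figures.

Flow-weighted mixing: C = (Q_r C_r + Q_w C_w)/(Q_r + Q_w)
= (0.940×5.37 + 0.315×247)/(0.940 + 0.315) = 82.85/1.255 = 66.02 mg/L.

66.0 mg/L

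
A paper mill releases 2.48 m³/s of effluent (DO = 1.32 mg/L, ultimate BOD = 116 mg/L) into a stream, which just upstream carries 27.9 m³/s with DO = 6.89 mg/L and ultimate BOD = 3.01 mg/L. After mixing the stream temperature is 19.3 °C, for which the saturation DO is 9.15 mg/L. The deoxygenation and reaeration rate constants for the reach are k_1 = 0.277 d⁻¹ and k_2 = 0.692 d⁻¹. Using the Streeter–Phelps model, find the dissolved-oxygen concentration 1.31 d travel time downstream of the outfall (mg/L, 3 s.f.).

DO ≈ 5.67 mg/L

Mixed DO = (27.9×6.89 + 2.48×1.32)/(27.9+2.48) = 195.5/30.38 = 6.435 mg/L.
Mixed L₀ = (27.9×3.01 + 2.48×116)/(30.38) = 371.7/30.38 = 12.23 mg/L.
Initial deficit D₀ = C_s − DO₀ = 9.15 − 6.435 = 2.715 mg/L.
D(1.31) = [0.277×12.23/(0.692−0.277)](e^(−0.277×1.31) − e^(−0.692×1.31)) + 2.715 e^(−0.692×1.31)
= 8.166 × (0.6957 − 0.4039) + 2.715 × 0.4039 = 3.479 mg/L.
DO = 9.15 − 3.479 = 5.671 mg/L.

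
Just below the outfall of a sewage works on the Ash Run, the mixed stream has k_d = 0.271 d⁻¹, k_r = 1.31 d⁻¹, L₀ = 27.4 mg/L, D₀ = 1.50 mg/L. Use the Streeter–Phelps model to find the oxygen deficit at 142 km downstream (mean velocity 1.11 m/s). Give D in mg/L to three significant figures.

Travel time t = x/v = 142 km / (1.11 m/s) = 142000 m / 1.11 m/s = 127900 s = 1.481 d.
k_d L₀/(k_r−k_d) = 0.271×27.4/(1.31−0.271) = 7.425/1.039 = 7.147 mg/L.
e^(−k_d t) = e^(−0.271×1.481) = 0.6695; e^(−k_r t) = e^(−1.31×1.481) = 0.1438.
D = 7.147 × (0.6695 − 0.1438) + 1.50 × 0.1438 = 3.757 + 0.2156 = 3.973 mg/L.

D ≈ 3.97 mg/L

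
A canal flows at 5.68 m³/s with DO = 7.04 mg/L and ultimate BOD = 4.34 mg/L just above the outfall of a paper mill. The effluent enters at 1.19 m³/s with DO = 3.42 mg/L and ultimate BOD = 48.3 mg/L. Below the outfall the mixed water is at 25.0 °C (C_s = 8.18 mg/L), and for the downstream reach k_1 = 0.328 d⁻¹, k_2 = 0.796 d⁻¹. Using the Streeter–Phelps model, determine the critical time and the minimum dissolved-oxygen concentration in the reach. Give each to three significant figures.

Mixed DO = (5.68×7.04 + 1.19×3.42)/(5.68+1.19) = 44.06/6.870 = 6.413 mg/L.
Mixed L₀ = (5.68×4.34 + 1.19×48.3)/(6.870) = 82.13/6.870 = 11.95 mg/L.
Initial deficit D₀ = C_s − DO₀ = 8.18 − 6.413 = 1.767 mg/L.
t_c = (1/0.4680) ln[(0.796/0.328)(1 − 1.767×0.4680/(0.328×11.95))] = 2.137 × ln(1.915) = 1.388 d.
D_c = (0.328/0.796) × 11.95 × e^(−0.328×1.388) = 0.4121 × 11.95 × 0.6342 = 3.124 mg/L.
Minimum DO = 8.18 − 3.124 = 5.056 mg/L.

t_c ≈ 1.39 d; minimum DO ≈ 5.06 mg/L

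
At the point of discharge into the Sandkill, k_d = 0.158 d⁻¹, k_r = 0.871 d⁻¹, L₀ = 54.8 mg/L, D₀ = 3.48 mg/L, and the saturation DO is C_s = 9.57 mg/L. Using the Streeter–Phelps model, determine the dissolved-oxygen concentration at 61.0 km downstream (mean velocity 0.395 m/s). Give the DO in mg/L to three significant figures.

DO ≈ 2.24 mg/L

Travel time t = x/v = 61.0 km / (0.395 m/s) = 61000 m / 0.395 m/s = 154400 s = 1.787 d.
k_d L₀/(k_r−k_d) = 0.158×54.8/(0.871−0.158) = 8.658/0.7130 = 12.14 mg/L.
e^(−k_d t) = e^(−0.158×1.787) = 0.7540; e^(−k_r t) = e^(−0.871×1.787) = 0.2108.
D = 12.14 × (0.7540 − 0.2108) + 3.48 × 0.2108 = 6.596 + 0.7336 = 7.330 mg/L.
DO = C_s − D = 9.57 − 7.330 = 2.240 mg/L.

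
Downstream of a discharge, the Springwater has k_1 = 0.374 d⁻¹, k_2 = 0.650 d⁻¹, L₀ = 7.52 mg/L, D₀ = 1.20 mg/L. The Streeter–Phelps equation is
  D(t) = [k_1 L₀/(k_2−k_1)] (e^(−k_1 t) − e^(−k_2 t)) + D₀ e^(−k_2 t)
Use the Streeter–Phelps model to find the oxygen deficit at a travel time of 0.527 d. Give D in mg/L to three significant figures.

D ≈ 1.98 mg/L

k_1 L₀/(k_2−k_1) = 0.374×7.52/(0.650−0.374) = 2.812/0.2760 = 10.19 mg/L.
e^(−k_1 t) = e^(−0.374×0.5270) = 0.8211; e^(−k_2 t) = e^(−0.650×0.5270) = 0.7100.
D = 10.19 × (0.8211 − 0.7100) + 1.20 × 0.7100 = 1.133 + 0.8519 = 1.985 mg/L.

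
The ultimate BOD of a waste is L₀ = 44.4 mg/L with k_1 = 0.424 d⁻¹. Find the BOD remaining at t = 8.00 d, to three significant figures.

L ≈ 1.49 mg/L

L_t = L₀ e^(−k_1 t) = 44.4 × e^(−0.424×8.00) = 44.4 × 0.03364 = 1.494 mg/L.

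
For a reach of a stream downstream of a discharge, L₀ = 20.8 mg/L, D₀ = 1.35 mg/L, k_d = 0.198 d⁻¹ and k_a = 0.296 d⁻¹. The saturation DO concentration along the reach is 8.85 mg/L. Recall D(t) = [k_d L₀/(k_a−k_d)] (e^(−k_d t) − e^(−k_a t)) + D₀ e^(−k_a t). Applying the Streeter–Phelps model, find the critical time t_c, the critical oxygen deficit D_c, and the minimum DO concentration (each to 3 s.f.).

With k_a/k_d = 1.495 and 1 − D₀(k_a−k_d)/(k_d L₀) = 0.9679,
t_c = ln(1.495 × 0.9679) / (0.296 − 0.198) = ln(1.447) / 0.09800 = 0.3694/0.09800 = 3.770 d.
L(t_c) = L₀ e^(−k_d t_c) = 20.8 × 0.4741 = 9.860 mg/L, and at the critical point k_a D_c = k_d L, so D_c = (0.198/0.296) × 9.860 = 6.596 mg/L.
Minimum DO = C_s − D_c = 8.85 − 6.596 = 2.254 mg/L.

t_c ≈ 3.77 d; D_c ≈ 6.60 mg/L; min DO ≈ 2.25 mg/L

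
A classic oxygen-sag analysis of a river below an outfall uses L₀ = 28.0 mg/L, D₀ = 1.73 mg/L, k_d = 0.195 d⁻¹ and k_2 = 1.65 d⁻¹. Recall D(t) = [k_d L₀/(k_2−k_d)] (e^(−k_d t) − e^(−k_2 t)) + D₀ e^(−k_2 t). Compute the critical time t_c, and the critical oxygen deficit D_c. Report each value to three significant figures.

t_c ≈ 1.04 d; D_c ≈ 2.70 mg/L

t_c = [1/(k_2−k_d)] ln[(k_2/k_d)(1 − D₀(k_2−k_d)/(k_d L₀))]
= [1/(1.65−0.195)] ln[(1.65/0.195)(1 − 1.73×1.455/(0.195×28.0))]
= (1/1.455) ln[8.462 × 0.5390] = 0.6873 × ln(4.561) = 0.6873 × 1.517 = 1.043 d.
D_c = (k_d/k_2) L₀ e^(−k_d t_c) = (0.195/1.65) × 28.0 × e^(−0.195×1.043) = 0.1182 × 28.0 × 0.8160 = 2.700 mg/L.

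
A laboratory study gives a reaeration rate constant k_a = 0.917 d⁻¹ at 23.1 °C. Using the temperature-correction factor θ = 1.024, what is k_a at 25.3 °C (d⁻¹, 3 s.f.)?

k_a ≈ 0.966 d⁻¹

k_a(T₂) = k_a(T₁) · θ^(T₂−T₁) = 0.917 × 1.024^(25.3−23.1)
= 0.917 × 1.024^2.20 = 0.917 × 1.054 = 0.9661 d⁻¹.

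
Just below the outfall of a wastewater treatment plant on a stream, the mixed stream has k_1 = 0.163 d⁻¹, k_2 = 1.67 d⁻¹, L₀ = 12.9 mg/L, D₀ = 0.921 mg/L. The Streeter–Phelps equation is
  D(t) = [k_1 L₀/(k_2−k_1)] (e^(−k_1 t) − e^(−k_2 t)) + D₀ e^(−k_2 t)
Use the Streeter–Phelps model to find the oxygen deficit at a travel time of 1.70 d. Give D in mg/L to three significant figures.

k_1 L₀/(k_2−k_1) = 0.163×12.9/(1.67−0.163) = 2.103/1.507 = 1.395 mg/L.
e^(−k_1 t) = e^(−0.163×1.700) = 0.7580; e^(−k_2 t) = e^(−1.67×1.700) = 0.05848.
D = 1.395 × (0.7580 − 0.05848) + 0.921 × 0.05848 = 0.9760 + 0.05386 = 1.030 mg/L.

D ≈ 1.03 mg/L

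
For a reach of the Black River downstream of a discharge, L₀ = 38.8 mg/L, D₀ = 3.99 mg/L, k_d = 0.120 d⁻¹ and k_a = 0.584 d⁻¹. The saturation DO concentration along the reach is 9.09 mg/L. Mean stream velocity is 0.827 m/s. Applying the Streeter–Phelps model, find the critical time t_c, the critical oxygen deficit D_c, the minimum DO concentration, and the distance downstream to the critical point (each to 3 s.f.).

t_c = [1/(k_a−k_d)] ln[(k_a/k_d)(1 − D₀(k_a−k_d)/(k_d L₀))]
= [1/(0.584−0.120)] ln[(0.584/0.120)(1 − 3.99×0.4640/(0.120×38.8))]
= (1/0.4640) ln[4.867 × 0.6024] = 2.155 × ln(2.932) = 2.155 × 1.076 = 2.318 d.
D_c = (k_d/k_a) L₀ e^(−k_d t_c) = (0.120/0.584) × 38.8 × e^(−0.120×2.318) = 0.2055 × 38.8 × 0.7572 = 6.037 mg/L.
Minimum DO = C_s − D_c = 9.09 − 6.037 = 3.053 mg/L.
x_c = v t_c = 0.827 m/s × 2.318 d × 86400 s/d = 165600 m ≈ 166 km.

t_c ≈ 2.32 d; D_c ≈ 6.04 mg/L; min DO ≈ 3.05 mg/L; x_c ≈ 166 km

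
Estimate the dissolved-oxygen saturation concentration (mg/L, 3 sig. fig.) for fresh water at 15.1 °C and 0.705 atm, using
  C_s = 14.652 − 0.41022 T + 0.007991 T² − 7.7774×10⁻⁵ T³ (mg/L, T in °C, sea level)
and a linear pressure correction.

C_s ≈ 7.06 mg/L

At sea level: C_s = 14.652 − 0.41022×15.1 + 0.007991×15.1² − 7.7774×10⁻⁵×15.1³ = 10.01 mg/L.
Pressure correction: C_s' = 10.01 × 0.705 = 7.058 mg/L.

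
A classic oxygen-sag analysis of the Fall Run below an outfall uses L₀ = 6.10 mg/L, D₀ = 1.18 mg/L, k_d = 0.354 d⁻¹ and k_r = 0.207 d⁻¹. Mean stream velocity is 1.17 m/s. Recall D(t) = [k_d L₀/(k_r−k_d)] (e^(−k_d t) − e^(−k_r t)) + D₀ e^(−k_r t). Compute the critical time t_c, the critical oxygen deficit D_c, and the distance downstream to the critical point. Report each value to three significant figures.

t_c ≈ 3.12 d; D_c ≈ 3.45 mg/L; x_c ≈ 316 km

t_c = [1/(k_r−k_d)] ln[(k_r/k_d)(1 − D₀(k_r−k_d)/(k_d L₀))]
= [1/(0.207−0.354)] ln[(0.207/0.354)(1 − 1.18×-0.1470/(0.354×6.10))]
= (1/-0.1470) ln[0.5847 × 1.080] = -6.803 × ln(0.6317) = -6.803 × -0.4593 = 3.125 d.
L(t_c) = L₀ e^(−k_d t_c) = 6.10 × 0.3308 = 2.018 mg/L, and at the critical point k_r D_c = k_d L, so D_c = (0.354/0.207) × 2.018 = 3.451 mg/L.
x_c = v t_c = 1.17 m/s × 3.125 d × 86400 s/d = 315900 m ≈ 316 km.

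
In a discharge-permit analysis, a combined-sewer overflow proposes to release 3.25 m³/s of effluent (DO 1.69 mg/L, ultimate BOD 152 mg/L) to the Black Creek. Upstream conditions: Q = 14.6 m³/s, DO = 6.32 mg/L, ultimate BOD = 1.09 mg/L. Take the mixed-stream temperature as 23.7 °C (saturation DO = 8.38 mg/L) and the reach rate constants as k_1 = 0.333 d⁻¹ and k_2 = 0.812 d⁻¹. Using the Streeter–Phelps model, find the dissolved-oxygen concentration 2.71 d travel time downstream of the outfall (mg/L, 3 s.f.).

DO ≈ 2.20 mg/L

Mixed DO = (14.6×6.32 + 3.25×1.69)/(14.6+3.25) = 97.76/17.85 = 5.477 mg/L.
Mixed L₀ = (14.6×1.09 + 3.25×152)/(17.85) = 509.9/17.85 = 28.57 mg/L.
Initial deficit D₀ = C_s − DO₀ = 8.38 − 5.477 = 2.903 mg/L.
D(2.71) = [0.333×28.57/(0.812−0.333)](e^(−0.333×2.71) − e^(−0.812×2.71)) + 2.903 e^(−0.812×2.71)
= 19.86 × (0.4056 − 0.1107) + 2.903 × 0.1107 = 6.177 mg/L.
DO = 8.38 − 6.177 = 2.203 mg/L.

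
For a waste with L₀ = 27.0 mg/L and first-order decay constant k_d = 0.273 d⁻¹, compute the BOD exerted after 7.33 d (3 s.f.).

y_t = L₀(1 − e^(−k_d t)) = 27.0 × (1 − e^(−0.273×7.33))
= 27.0 × (1 − 0.1352) = 27.0 × 0.8648 = 23.35 mg/L.

y ≈ 23.3 mg/L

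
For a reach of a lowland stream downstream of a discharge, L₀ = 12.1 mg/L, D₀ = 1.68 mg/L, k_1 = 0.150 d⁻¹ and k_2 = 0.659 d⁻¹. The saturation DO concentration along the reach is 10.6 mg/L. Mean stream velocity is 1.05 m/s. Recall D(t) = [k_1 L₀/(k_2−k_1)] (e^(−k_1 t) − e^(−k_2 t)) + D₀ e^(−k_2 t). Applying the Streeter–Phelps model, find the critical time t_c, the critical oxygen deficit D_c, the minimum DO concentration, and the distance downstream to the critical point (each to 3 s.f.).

t_c ≈ 1.66 d; D_c ≈ 2.15 mg/L; min DO ≈ 8.45 mg/L; x_c ≈ 150 km

With k_2/k_1 = 4.393 and 1 − D₀(k_2−k_1)/(k_1 L₀) = 0.5289,
t_c = ln(4.393 × 0.5289) / (0.659 − 0.150) = ln(2.323) / 0.5090 = 0.8431/0.5090 = 1.656 d.
D_c = (k_1/k_2) L₀ e^(−k_1 t_c) = (0.150/0.659) × 12.1 × e^(−0.150×1.656) = 0.2276 × 12.1 × 0.7800 = 2.148 mg/L.
Minimum DO = C_s − D_c = 10.6 − 2.148 = 8.452 mg/L.
x_c = v t_c = 1.05 m/s × 1.656 d × 86400 s/d = 150300 m ≈ 150 km.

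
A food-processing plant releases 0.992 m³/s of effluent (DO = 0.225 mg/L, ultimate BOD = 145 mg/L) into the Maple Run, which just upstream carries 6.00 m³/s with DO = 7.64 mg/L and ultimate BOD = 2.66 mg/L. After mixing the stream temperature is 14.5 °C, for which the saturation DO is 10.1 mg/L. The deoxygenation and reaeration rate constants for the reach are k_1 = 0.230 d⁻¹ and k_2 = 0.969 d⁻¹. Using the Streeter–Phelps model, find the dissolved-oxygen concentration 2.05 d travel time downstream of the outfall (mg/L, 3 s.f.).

DO ≈ 6.15 mg/L

Mixed DO = (6.00×7.64 + 0.992×0.225)/(6.00+0.992) = 46.06/6.992 = 6.588 mg/L.
Mixed L₀ = (6.00×2.66 + 0.992×145)/(6.992) = 159.8/6.992 = 22.85 mg/L.
Initial deficit D₀ = C_s − DO₀ = 10.1 − 6.588 = 3.512 mg/L.
D(2.05) = [0.230×22.85/(0.969−0.230)](e^(−0.230×2.05) − e^(−0.969×2.05)) + 3.512 e^(−0.969×2.05)
= 7.113 × (0.6241 − 0.1372) + 3.512 × 0.1372 = 3.945 mg/L.
DO = 10.1 − 3.945 = 6.155 mg/L.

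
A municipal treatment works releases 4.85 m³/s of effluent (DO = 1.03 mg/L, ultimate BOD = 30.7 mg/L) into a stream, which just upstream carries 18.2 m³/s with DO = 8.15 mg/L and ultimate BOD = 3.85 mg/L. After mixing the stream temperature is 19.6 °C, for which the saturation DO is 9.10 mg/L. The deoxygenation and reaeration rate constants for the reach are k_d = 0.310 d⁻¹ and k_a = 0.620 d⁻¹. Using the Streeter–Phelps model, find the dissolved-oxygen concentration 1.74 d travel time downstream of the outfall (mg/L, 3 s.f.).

DO ≈ 5.96 mg/L

Mixed DO = (18.2×8.15 + 4.85×1.03)/(18.2+4.85) = 153.3/23.05 = 6.652 mg/L.
Mixed L₀ = (18.2×3.85 + 4.85×30.7)/(23.05) = 219.0/23.05 = 9.500 mg/L.
Initial deficit D₀ = C_s − DO₀ = 9.10 − 6.652 = 2.448 mg/L.
D(1.74) = [0.310×9.500/(0.620−0.310)](e^(−0.310×1.74) − e^(−0.620×1.74)) + 2.448 e^(−0.620×1.74)
= 9.500 × (0.5831 − 0.3400) + 2.448 × 0.3400 = 3.142 mg/L.
DO = 9.10 − 3.142 = 5.958 mg/L.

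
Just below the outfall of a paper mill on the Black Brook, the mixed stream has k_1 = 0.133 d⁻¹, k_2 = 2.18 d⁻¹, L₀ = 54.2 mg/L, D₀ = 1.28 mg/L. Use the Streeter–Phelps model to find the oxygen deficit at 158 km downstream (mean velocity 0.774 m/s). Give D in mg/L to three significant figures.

D ≈ 2.56 mg/L

Travel time t = x/v = 158 km / (0.774 m/s) = 158000 m / 0.774 m/s = 204100 s = 2.363 d.
k_1 L₀/(k_2−k_1) = 0.133×54.2/(2.18−0.133) = 7.209/2.047 = 3.522 mg/L.
e^(−k_1 t) = e^(−0.133×2.363) = 0.7303; e^(−k_2 t) = e^(−2.18×2.363) = 0.005796.
D = 3.522 × (0.7303 − 0.005796) + 1.28 × 0.005796 = 2.552 + 0.007419 = 2.559 mg/L.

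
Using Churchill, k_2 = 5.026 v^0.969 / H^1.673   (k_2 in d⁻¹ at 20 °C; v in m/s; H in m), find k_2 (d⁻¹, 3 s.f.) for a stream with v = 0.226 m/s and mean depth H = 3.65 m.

k_2 ≈ 0.136 d⁻¹

k_2 = 5.026 × 0.226^0.969 / 3.65^1.673 = 5.026 × 0.2367 / 8.724 = 0.1363 d⁻¹.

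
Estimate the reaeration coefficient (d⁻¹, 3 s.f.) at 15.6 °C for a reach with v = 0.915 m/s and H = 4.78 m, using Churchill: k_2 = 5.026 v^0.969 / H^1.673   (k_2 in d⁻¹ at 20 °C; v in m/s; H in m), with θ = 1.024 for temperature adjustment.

k_2(20) = 5.026 × 0.915^0.969 / 4.78^1.673 = 5.026 × 0.9175 / 13.70 = 0.3366 d⁻¹.
k_2(15.6) = 0.3366 × 1.024^(15.6−20) = 0.3366 × 0.9009 = 0.3033 d⁻¹.

k_2 ≈ 0.303 d⁻¹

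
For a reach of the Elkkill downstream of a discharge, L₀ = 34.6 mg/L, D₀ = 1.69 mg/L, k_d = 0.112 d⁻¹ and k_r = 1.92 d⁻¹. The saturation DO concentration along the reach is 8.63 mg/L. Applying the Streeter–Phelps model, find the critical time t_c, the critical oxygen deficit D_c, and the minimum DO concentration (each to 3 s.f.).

t_c ≈ 0.712 d; D_c ≈ 1.86 mg/L; min DO ≈ 6.77 mg/L

t_c = [1/(k_r−k_d)] ln[(k_r/k_d)(1 − D₀(k_r−k_d)/(k_d L₀))]
= [1/(1.92−0.112)] ln[(1.92/0.112)(1 − 1.69×1.808/(0.112×34.6))]
= (1/1.808) ln[17.14 × 0.2115] = 0.5531 × ln(3.626) = 0.5531 × 1.288 = 0.7125 d.
D_c = (k_d/k_r) L₀ e^(−k_d t_c) = (0.112/1.92) × 34.6 × e^(−0.112×0.7125) = 0.05833 × 34.6 × 0.9233 = 1.864 mg/L.
Minimum DO = C_s − D_c = 8.63 − 1.864 = 6.766 mg/L.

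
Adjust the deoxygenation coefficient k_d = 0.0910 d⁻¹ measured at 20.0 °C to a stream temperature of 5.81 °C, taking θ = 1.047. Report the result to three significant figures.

k_d ≈ 0.0474 d⁻¹

k_d(T₂) = k_d(T₁) · θ^(T₂−T₁) = 0.0910 × 1.047^(5.81−20.0)
= 0.0910 × 1.047^-14.2 = 0.0910 × 0.5211 = 0.04742 d⁻¹.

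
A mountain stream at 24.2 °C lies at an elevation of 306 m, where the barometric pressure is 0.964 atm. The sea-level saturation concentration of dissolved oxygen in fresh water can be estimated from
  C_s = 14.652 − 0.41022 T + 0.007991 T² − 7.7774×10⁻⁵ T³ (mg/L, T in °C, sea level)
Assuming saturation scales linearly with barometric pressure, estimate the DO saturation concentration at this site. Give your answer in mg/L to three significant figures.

At sea level: C_s = 14.652 − 0.41022×24.2 + 0.007991×24.2² − 7.7774×10⁻⁵×24.2³ = 8.302 mg/L.
Pressure correction: C_s' = 8.302 × 0.964 = 8.003 mg/L.

C_s ≈ 8.00 mg/L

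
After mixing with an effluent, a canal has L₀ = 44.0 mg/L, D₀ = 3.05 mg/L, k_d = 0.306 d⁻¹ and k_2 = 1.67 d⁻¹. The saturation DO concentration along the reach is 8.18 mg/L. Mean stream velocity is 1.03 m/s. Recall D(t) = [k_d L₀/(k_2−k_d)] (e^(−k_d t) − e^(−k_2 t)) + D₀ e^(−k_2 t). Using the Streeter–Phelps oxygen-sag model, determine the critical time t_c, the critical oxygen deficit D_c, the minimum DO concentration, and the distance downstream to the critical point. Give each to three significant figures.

t_c = [1/(k_2−k_d)] ln[(k_2/k_d)(1 − D₀(k_2−k_d)/(k_d L₀))]
= [1/(1.67−0.306)] ln[(1.67/0.306)(1 − 3.05×1.364/(0.306×44.0))]
= (1/1.364) ln[5.458 × 0.6910] = 0.7331 × ln(3.771) = 0.7331 × 1.327 = 0.9732 d.
L(t_c) = L₀ e^(−k_d t_c) = 44.0 × 0.7425 = 32.67 mg/L, and at the critical point k_2 D_c = k_d L, so D_c = (0.306/1.67) × 32.67 = 5.986 mg/L.
Minimum DO = C_s − D_c = 8.18 − 5.986 = 2.194 mg/L.
x_c = v t_c = 1.03 m/s × 0.9732 d × 86400 s/d = 86600 m ≈ 86.6 km.

t_c ≈ 0.973 d; D_c ≈ 5.99 mg/L; min DO ≈ 2.19 mg/L; x_c ≈ 86.6 km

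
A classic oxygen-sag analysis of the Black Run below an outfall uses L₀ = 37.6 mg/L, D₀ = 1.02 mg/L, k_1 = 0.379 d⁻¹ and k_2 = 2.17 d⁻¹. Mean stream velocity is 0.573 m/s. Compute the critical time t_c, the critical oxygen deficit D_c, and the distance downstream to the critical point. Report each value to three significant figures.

t_c ≈ 0.898 d; D_c ≈ 4.67 mg/L; x_c ≈ 44.4 km

At the critical point dD/dt = 0, so k_1 L₀ e^(−k_1 t) = k_2 D. Substituting D(t) from the Streeter–Phelps equation and solving for t gives
t_c = ln[(k_2/k_1)(1 − D₀(k_2−k_1)/(k_1 L₀))] / (k_2−k_1).
Here k_2−k_1 = 1.791 d⁻¹ and 1 − D₀(k_2−k_1)/(k_1 L₀) = 1 − 1.02×1.791/(0.379×37.6) = 0.8718, so
t_c = ln(5.726 × 0.8718) / 1.791 = 1.608 / 1.791 = 0.8977 d.
D_c = (k_1/k_2) L₀ e^(−k_1 t_c) = (0.379/2.17) × 37.6 × e^(−0.379×0.8977) = 0.1747 × 37.6 × 0.7116 = 4.673 mg/L.
x_c = v t_c = 0.573 m/s × 0.8977 d × 86400 s/d = 44440 m ≈ 44.4 km.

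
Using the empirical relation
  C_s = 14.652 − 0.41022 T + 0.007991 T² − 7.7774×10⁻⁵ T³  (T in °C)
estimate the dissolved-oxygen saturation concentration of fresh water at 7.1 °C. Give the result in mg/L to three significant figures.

C_s = 14.652 − 0.41022×7.1 + 0.007991×7.1² − 7.7774×10⁻⁵×7.1³ = 12.11 mg/L.

C_s ≈ 12.1 mg/L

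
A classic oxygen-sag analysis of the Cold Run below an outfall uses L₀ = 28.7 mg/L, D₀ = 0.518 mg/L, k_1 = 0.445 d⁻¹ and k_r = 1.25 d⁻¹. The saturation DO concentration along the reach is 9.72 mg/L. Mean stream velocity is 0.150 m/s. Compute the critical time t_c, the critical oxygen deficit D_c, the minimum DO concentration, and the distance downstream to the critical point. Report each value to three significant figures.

t_c ≈ 1.24 d; D_c ≈ 5.88 mg/L; min DO ≈ 3.84 mg/L; x_c ≈ 16.1 km

With k_r/k_1 = 2.809 and 1 − D₀(k_r−k_1)/(k_1 L₀) = 0.9673,
t_c = ln(2.809 × 0.9673) / (1.25 − 0.445) = ln(2.717) / 0.8050 = 0.9996/0.8050 = 1.242 d.
D_c = (k_1/k_r) L₀ e^(−k_1 t_c) = (0.445/1.25) × 28.7 × e^(−0.445×1.242) = 0.3560 × 28.7 × 0.5755 = 5.880 mg/L.
Minimum DO = C_s − D_c = 9.72 − 5.880 = 3.840 mg/L.
x_c = v t_c = 0.150 m/s × 1.242 d × 86400 s/d = 16090 m ≈ 16.1 km.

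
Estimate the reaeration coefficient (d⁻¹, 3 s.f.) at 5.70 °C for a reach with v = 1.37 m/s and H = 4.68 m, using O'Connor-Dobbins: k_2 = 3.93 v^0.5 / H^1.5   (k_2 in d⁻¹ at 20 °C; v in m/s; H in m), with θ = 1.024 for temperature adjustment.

k_2(20) = 3.93 × 1.37^0.5 / 4.68^1.5 = 3.93 × 1.170 / 10.12 = 0.4543 d⁻¹.
k_2(5.70) = 0.4543 × 1.024^(5.70−20) = 0.4543 × 0.7124 = 0.3237 d⁻¹.

k_2 ≈ 0.324 d⁻¹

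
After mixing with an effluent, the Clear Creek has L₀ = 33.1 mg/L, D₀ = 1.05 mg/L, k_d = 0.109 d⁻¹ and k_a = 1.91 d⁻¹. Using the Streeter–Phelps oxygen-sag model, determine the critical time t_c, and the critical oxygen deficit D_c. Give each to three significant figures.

t_c ≈ 1.18 d; D_c ≈ 1.66 mg/L

t_c = [1/(k_a−k_d)] ln[(k_a/k_d)(1 − D₀(k_a−k_d)/(k_d L₀))]
= [1/(1.91−0.109)] ln[(1.91/0.109)(1 − 1.05×1.801/(0.109×33.1))]
= (1/1.801) ln[17.52 × 0.4759] = 0.5552 × ln(8.338) = 0.5552 × 2.121 = 1.178 d.
D_c = (k_d/k_a) L₀ e^(−k_d t_c) = (0.109/1.91) × 33.1 × e^(−0.109×1.178) = 0.05707 × 33.1 × 0.8795 = 1.661 mg/L.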